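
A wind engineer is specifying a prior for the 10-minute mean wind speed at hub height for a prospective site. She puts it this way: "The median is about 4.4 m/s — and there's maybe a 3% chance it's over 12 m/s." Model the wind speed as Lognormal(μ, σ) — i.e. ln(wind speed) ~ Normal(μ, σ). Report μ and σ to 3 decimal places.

μ ≈ 1.482, σ ≈ 0.533

If T ~ Lognormal(μ,σ) then ln T ~ Normal(μ,σ), so the p-quantile of ln T is μ + z_p·σ.
ln(4.4) = 1.482 and ln(12) = 2.485; z_{0.5} = 0, z_{0.97} = 1.881.
σ = (2.485 − 1.482)/(1.881 − (0)) = 0.533.
μ = 1.482 − (0)·0.533 = 1.482.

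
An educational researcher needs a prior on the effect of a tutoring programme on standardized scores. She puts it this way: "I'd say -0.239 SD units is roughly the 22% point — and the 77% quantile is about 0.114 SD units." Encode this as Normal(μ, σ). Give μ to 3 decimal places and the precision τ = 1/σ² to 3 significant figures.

μ = -0.059, τ = 18.3

For Normal(μ,σ), the p-quantile is μ + z_p·σ. Here z_{0.22} = -0.7722, z_{0.77} = 0.7388.
So -0.239 = μ − 0.7722σ and 0.114 = μ + 0.7388σ.
Subtracting: σ = (0.114 − -0.239)/(0.7388 − (-0.7722)) = 0.234.
Then μ = -0.239 − (-0.7722)·0.234 = -0.059.
Precision τ = 1/σ² = 1/0.2336² = 18.3.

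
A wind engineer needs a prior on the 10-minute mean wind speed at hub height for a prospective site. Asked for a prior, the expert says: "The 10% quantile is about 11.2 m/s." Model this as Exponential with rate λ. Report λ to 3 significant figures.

P(T < 11.2) = 1 − e^(−λ·11.2) = 0.1, so λ = −ln(1−0.1)/11.2 = −ln(0.9)/11.2 = 0.00941.

λ ≈ 0.00941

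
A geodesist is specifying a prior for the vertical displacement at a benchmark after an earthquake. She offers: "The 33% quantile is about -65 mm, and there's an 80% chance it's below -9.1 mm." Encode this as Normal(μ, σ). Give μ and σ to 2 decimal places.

For Normal(μ,σ), the p-quantile is μ + z_p·σ. Here z_{0.33} = -0.4399, z_{0.8} = 0.8416.
So -65 = μ − 0.4399σ and -9.1 = μ + 0.8416σ.
Subtracting: σ = (-9.1 − -65)/(0.8416 − (-0.4399)) = 43.62.
Then μ = -65 − (-0.4399)·43.62 = -45.81.

μ = -45.81, σ = 43.62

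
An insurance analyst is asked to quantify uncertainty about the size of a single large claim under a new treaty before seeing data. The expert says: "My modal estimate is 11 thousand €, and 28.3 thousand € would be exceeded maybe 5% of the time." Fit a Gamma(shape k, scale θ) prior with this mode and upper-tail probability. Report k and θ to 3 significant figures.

Gamma(k,θ) with k>1 has mode (k−1)θ, so θ = 11/(k−1).
Need P(X < 28.3) = 0.95 with θ tied to k this way. Start at k = 2, θ = 11: P(X<28.3) ≈ 0.727.
Too low — raise k to concentrate. Iterating converges to k ≈ 4.03.
Then θ = 11/(4.03−1) ≈ 3.63.

k ≈ 4.03, θ ≈ 3.63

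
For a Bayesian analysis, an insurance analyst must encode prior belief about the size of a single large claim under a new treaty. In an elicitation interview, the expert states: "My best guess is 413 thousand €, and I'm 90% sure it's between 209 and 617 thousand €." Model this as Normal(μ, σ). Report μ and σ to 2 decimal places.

μ = 413.00, σ = 124.02

A symmetric 90% interval runs μ ± z·σ with z = 1.645.
Half-width = 204, so σ = 204/1.645 = 124.02.
μ is the stated best guess, 413.00.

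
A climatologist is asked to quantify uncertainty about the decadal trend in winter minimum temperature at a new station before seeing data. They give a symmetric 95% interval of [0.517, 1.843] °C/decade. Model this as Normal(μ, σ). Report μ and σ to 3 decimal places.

μ = 1.180, σ = 0.338

A symmetric 95% interval runs μ ± z·σ with z = 1.96.
Half-width = 0.663, so σ = 0.663/1.96 = 0.338.
μ is the interval midpoint, 1.180.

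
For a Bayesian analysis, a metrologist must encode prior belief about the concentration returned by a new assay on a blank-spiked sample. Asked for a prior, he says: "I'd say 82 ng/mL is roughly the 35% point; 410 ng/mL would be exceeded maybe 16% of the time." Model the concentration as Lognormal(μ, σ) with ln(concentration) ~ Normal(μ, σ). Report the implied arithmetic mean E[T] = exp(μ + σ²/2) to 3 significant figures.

If T ~ Lognormal(μ,σ) then ln T ~ Normal(μ,σ), so the p-quantile of ln T is μ + z_p·σ.
ln(82) = 4.407 and ln(410) = 6.016; z_{0.35} = -0.3853, z_{0.84} = 0.9945.
σ = (6.016 − 4.407)/(0.9945 − (-0.3853)) = 1.166.
μ = 4.407 − (-0.3853)·1.166 = 4.856.
E[T] = exp(μ + σ²/2) = exp(4.856 + 0.6803) = 254 ng/mL.

E[T] ≈ 254 ng/mL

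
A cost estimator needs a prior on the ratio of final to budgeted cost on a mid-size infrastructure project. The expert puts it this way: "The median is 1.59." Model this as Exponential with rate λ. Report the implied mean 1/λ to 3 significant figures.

Exponential median = ln 2 / λ, so λ = ln 2 / 1.59 = 0.436.
Mean = 1/λ = 2.29.

mean ≈ 2.29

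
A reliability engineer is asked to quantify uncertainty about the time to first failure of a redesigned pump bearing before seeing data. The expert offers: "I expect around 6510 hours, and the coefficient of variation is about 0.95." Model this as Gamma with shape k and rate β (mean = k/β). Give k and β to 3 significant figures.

For Gamma(k, rate β): mean = k/β, variance = k/β², so CV = 1/√k.
CV = 0.95, hence k = 1/CV² = 1.11.
Then β = k/mean = 1.11/6510 = 0.00017.

k ≈ 1.11, β ≈ 0.00017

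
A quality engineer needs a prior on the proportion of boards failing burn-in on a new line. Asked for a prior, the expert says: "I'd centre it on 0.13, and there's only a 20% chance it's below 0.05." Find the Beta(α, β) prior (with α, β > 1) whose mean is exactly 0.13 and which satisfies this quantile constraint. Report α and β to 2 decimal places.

α ≈ 1.60, β ≈ 10.71

With mean 0.13 fixed, write α = 0.13s, β = 0.87s where s = α+β.
Need P(θ < 0.05) = 0.2 under Beta(0.13s, 0.87s). Normal approximation: (q−m)/√(m(1−m)/s) ≈ z_{0.2} = -0.842, so s ≈ 0.13·0.87·(-0.842)²/(0.05−0.13)² = 12.5.
At s = 12.5: P(θ<0.05) ≈ 0.197. Adjusting to match 0.2 gives s ≈ 12.31.
So α = 0.13·12.31 ≈ 1.60, β = 0.87·12.31 ≈ 10.71.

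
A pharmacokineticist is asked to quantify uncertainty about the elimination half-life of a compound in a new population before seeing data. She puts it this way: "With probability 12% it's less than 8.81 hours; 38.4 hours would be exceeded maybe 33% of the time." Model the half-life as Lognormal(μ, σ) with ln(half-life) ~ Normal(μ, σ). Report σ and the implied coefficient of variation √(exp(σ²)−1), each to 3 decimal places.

If T ~ Lognormal(μ,σ) then ln T ~ Normal(μ,σ), so the p-quantile of ln T is μ + z_p·σ.
ln(8.81) = 2.176 and ln(38.4) = 3.648; z_{0.12} = -1.175, z_{0.67} = 0.4399.
σ = (3.648 − 2.176)/(0.4399 − (-1.175)) = 0.912.
μ = 2.176 − (-1.175)·0.912 = 3.247.
CV = √(exp(σ²)−1) = √(exp(0.8310)−1) = 1.138.

σ ≈ 0.912, CV ≈ 1.138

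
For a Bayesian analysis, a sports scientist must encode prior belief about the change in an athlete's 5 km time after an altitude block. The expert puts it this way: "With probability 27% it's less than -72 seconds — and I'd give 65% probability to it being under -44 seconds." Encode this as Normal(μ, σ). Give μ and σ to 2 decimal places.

For Normal(μ,σ), the p-quantile is μ + z_p·σ. Here z_{0.27} = -0.6128, z_{0.65} = 0.3853.
So -72 = μ − 0.6128σ and -44 = μ + 0.3853σ.
Subtracting: σ = (-44 − -72)/(0.3853 − (-0.6128)) = 28.05.
Then μ = -72 − (-0.6128)·28.05 = -54.81.

μ = -54.81, σ = 28.05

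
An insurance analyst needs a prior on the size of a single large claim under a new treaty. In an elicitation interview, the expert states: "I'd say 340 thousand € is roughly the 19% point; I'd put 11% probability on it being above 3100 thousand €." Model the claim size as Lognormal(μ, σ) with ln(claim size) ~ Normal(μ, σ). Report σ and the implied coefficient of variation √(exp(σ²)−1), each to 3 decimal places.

If T ~ Lognormal(μ,σ) then ln T ~ Normal(μ,σ), so the p-quantile of ln T is μ + z_p·σ.
ln(340) = 5.829 and ln(3100) = 8.039; z_{0.19} = -0.8779, z_{0.89} = 1.227.
σ = (8.039 − 5.829)/(1.227 − (-0.8779)) = 1.050.
μ = 5.829 − (-0.8779)·1.050 = 6.751.
CV = √(exp(σ²)−1) = √(exp(1.1031)−1) = 1.419.

σ ≈ 1.050, CV ≈ 1.419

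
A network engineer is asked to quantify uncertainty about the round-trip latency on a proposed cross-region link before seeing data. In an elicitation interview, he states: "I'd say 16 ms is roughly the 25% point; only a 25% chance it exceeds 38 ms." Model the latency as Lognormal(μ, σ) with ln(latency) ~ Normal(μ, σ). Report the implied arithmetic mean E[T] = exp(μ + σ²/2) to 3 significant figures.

E[T] ≈ 30.3 ms

If T ~ Lognormal(μ,σ) then ln T ~ Normal(μ,σ), so the p-quantile of ln T is μ + z_p·σ.
ln(16) = 2.773 and ln(38) = 3.638; z_{0.25} = -0.6745, z_{0.75} = 0.6745.
σ = (3.638 − 2.773)/(0.6745 − (-0.6745)) = 0.641.
μ = 2.773 − (-0.6745)·0.641 = 3.205.
E[T] = exp(μ + σ²/2) = exp(3.205 + 0.2056) = 30.3 ms.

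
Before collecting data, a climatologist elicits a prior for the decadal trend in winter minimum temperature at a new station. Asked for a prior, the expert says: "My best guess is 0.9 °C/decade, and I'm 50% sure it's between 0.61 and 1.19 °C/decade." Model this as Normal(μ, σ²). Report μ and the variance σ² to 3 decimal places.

μ = 0.900, σ² = 0.185

A symmetric 50% interval runs μ ± z·σ with z = 0.6745.
Half-width = 0.29, so σ = 0.29/0.6745 = 0.4300 and σ² = 0.185.
μ is the stated best guess, 0.900.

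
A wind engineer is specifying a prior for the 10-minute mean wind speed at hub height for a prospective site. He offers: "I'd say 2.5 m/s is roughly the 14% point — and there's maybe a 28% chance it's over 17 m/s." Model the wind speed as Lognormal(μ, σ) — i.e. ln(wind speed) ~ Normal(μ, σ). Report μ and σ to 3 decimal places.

If T ~ Lognormal(μ,σ) then ln T ~ Normal(μ,σ), so the p-quantile of ln T is μ + z_p·σ.
ln(2.5) = 0.9163 and ln(17) = 2.833; z_{0.14} = -1.08, z_{0.72} = 0.5828.
σ = (2.833 − 0.9163)/(0.5828 − (-1.08)) = 1.153.
μ = 0.9163 − (-1.08)·1.153 = 2.161.

μ ≈ 2.161, σ ≈ 1.153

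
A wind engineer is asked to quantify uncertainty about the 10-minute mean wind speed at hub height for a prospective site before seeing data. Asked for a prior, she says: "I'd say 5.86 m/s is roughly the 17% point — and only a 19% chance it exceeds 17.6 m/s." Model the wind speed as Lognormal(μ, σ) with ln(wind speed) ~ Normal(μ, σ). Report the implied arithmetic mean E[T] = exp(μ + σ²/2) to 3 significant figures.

If T ~ Lognormal(μ,σ) then ln T ~ Normal(μ,σ), so the p-quantile of ln T is μ + z_p·σ.
ln(5.86) = 1.768 and ln(17.6) = 2.868; z_{0.17} = -0.9542, z_{0.81} = 0.8779.
σ = (2.868 − 1.768)/(0.8779 − (-0.9542)) = 0.600.
μ = 1.768 − (-0.9542)·0.600 = 2.341.
E[T] = exp(μ + σ²/2) = exp(2.341 + 0.1802) = 12.4 m/s.

E[T] ≈ 12.4 m/s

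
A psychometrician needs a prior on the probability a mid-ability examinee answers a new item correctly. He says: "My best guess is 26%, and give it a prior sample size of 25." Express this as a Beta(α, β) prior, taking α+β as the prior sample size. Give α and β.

α = 6.5, β = 18.5

Under the effective-sample-size interpretation, Beta(α, β) has prior mean α/(α+β) and prior sample size α+β.
So α+β = 25 and α/(α+β) = 0.26, giving α = 0.26·25 = 6.5 and β = 25 − 6.5 = 18.5.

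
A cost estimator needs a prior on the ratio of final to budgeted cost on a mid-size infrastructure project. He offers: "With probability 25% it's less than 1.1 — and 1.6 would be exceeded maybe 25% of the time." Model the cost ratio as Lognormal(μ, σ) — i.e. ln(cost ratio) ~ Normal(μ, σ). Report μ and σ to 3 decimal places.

If T ~ Lognormal(μ,σ) then ln T ~ Normal(μ,σ), so the p-quantile of ln T is μ + z_p·σ.
ln(1.1) = 0.09531 and ln(1.6) = 0.47; z_{0.25} = -0.6745, z_{0.75} = 0.6745.
σ = (0.47 − 0.09531)/(0.6745 − (-0.6745)) = 0.278.
μ = 0.09531 − (-0.6745)·0.278 = 0.283.

μ ≈ 0.283, σ ≈ 0.278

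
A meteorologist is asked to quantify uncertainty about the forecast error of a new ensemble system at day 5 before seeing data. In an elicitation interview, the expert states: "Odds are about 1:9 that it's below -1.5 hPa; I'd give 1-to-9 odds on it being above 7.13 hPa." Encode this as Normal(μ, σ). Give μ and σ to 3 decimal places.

For Normal(μ,σ), the p-quantile is μ + z_p·σ. Here z_{0.1} = -1.282, z_{0.9} = 1.282.
So -1.5 = μ − 1.282σ and 7.13 = μ + 1.282σ.
Subtracting: σ = (7.13 − -1.5)/(1.282 − (-1.282)) = 3.367.
Then μ = -1.5 − (-1.282)·3.367 = 2.815.

μ = 2.815, σ = 3.367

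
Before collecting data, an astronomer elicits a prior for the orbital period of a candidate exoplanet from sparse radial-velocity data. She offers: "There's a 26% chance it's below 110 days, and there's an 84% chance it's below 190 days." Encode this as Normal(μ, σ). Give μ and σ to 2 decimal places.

For Normal(μ,σ), the p-quantile is μ + z_p·σ. Here z_{0.26} = -0.6433, z_{0.84} = 0.9945.
So 110 = μ − 0.6433σ and 190 = μ + 0.9945σ.
Subtracting: σ = (190 − 110)/(0.9945 − (-0.6433)) = 48.85.
Then μ = 110 − (-0.6433)·48.85 = 141.42.

μ = 141.42, σ = 48.85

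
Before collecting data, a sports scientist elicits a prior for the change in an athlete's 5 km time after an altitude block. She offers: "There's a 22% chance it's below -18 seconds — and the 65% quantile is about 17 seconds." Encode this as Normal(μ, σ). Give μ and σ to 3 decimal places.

The p-quantile of Normal(μ,σ) is μ + z_p·σ, with z_{0.22} = -0.7722 and z_{0.65} = 0.3853.
Eliminate σ: μ = (z₂·x₁ − z₁·x₂)/(z₂ − z₁) = (0.3853·-18 − (-0.7722)·17)/1.158 = 5.349.
Then σ = (x₂ − x₁)/(z₂ − z₁) = (17 − -18)/1.158 = 30.237.

μ = 5.349, σ = 30.237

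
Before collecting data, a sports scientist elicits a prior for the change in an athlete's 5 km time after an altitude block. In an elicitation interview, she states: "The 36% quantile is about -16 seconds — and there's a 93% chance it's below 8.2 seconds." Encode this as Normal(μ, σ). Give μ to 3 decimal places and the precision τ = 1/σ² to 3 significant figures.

The p-quantile of Normal(μ,σ) is μ + z_p·σ, with z_{0.36} = -0.3585 and z_{0.93} = 1.476.
Eliminate σ: μ = (z₂·x₁ − z₁·x₂)/(z₂ − z₁) = (1.476·-16 − (-0.3585)·8.2)/1.834 = -11.271.
Then σ = (x₂ − x₁)/(z₂ − z₁) = (8.2 − -16)/1.834 = 13.193.
Precision τ = 1/σ² = 1/13.19² = 0.00574.

μ = -11.271, τ = 0.00574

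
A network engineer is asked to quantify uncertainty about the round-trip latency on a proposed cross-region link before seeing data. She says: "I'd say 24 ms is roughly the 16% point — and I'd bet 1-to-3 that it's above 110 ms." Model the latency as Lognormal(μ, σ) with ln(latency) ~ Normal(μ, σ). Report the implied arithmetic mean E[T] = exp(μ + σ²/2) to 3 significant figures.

If T ~ Lognormal(μ,σ) then ln T ~ Normal(μ,σ), so the p-quantile of ln T is μ + z_p·σ.
ln(24) = 3.178 and ln(110) = 4.7; z_{0.16} = -0.9945, z_{0.75} = 0.6745.
σ = (4.7 − 3.178)/(0.6745 − (-0.9945)) = 0.912.
μ = 3.178 − (-0.9945)·0.912 = 4.085.
E[T] = exp(μ + σ²/2) = exp(4.085 + 0.4161) = 90.1 ms.

E[T] ≈ 90.1 ms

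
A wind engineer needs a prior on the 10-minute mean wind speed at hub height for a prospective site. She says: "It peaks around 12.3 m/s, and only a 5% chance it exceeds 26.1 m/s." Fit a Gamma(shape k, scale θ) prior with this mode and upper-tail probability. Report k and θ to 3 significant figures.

k ≈ 5.88, θ ≈ 2.52

Gamma(k,θ) with k>1 has mode (k−1)θ, so θ = 12.3/(k−1).
Need P(X < 26.1) = 0.95 with θ tied to k this way. Start at k = 2, θ = 12.3: P(X<26.1) ≈ 0.626.
Too low — raise k to concentrate. Iterating converges to k ≈ 5.88.
Then θ = 12.3/(5.88−1) ≈ 2.52.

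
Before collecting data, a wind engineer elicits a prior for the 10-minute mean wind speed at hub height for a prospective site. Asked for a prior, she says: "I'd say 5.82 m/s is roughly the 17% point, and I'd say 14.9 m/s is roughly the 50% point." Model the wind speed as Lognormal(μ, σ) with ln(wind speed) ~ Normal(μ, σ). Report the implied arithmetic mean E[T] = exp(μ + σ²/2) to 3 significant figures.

E[T] ≈ 24.2 m/s

If T ~ Lognormal(μ,σ) then ln T ~ Normal(μ,σ), so the p-quantile of ln T is μ + z_p·σ.
ln(5.82) = 1.761 and ln(14.9) = 2.701; z_{0.17} = -0.9542, z_{0.5} = 0.
σ = (2.701 − 1.761)/(0 − (-0.9542)) = 0.985.
μ = 1.761 − (-0.9542)·0.985 = 2.701.
E[T] = exp(μ + σ²/2) = exp(2.701 + 0.4853) = 24.2 m/s.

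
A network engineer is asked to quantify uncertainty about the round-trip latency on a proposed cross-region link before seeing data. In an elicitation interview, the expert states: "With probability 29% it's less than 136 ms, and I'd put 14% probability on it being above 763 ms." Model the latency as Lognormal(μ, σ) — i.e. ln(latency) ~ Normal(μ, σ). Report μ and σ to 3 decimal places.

If T ~ Lognormal(μ,σ) then ln T ~ Normal(μ,σ), so the p-quantile of ln T is μ + z_p·σ.
ln(136) = 4.913 and ln(763) = 6.637; z_{0.29} = -0.5534, z_{0.86} = 1.08.
σ = (6.637 − 4.913)/(1.08 − (-0.5534)) = 1.056.
μ = 4.913 − (-0.5534)·1.056 = 5.497.

μ ≈ 5.497, σ ≈ 1.056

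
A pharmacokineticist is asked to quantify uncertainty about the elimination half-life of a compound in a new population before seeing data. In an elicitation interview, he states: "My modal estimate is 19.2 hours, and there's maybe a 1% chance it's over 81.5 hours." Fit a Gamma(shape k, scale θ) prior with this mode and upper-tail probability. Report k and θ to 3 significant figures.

k ≈ 2.97, θ ≈ 9.76

Gamma(k,θ) with k>1 has mode (k−1)θ, so θ = 19.2/(k−1).
Need P(X < 81.5) = 0.99 with θ tied to k this way. Start at k = 2, θ = 19.2: P(X<81.5) ≈ 0.925.
Too low — raise k to concentrate. Iterating converges to k ≈ 2.97.
Then θ = 19.2/(2.97−1) ≈ 9.76.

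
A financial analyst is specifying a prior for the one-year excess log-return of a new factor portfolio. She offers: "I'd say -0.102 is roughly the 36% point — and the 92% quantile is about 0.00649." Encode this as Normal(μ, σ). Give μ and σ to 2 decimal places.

For Normal(μ,σ), the p-quantile is μ + z_p·σ. Here z_{0.36} = -0.3585, z_{0.92} = 1.405.
So -0.102 = μ − 0.3585σ and 0.00649 = μ + 1.405σ.
Subtracting: σ = (0.00649 − -0.102)/(1.405 − (-0.3585)) = 0.06.
Then μ = -0.102 − (-0.3585)·0.06 = -0.08.

μ = -0.08, σ = 0.06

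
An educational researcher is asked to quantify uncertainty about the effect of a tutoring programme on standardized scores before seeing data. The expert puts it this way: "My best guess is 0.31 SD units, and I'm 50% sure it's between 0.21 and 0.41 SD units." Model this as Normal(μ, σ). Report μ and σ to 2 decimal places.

A symmetric 50% interval runs μ ± z·σ with z = 0.6745.
Half-width = 0.1, so σ = 0.1/0.6745 = 0.15.
μ is the stated best guess, 0.31.

μ = 0.31, σ = 0.15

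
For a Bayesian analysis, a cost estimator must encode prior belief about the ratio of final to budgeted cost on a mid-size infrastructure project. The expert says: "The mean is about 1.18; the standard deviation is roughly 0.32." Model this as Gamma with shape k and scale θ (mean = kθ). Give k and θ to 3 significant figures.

k ≈ 13.6, θ ≈ 0.0868

For Gamma(k, scale θ): mean = kθ, variance = kθ², so CV = 1/√k.
CV = SD/mean = 0.32/1.18 = 0.2712, hence k = 1/CV² = 13.6.
Then θ = mean/k = 1.18/13.6 = 0.0868.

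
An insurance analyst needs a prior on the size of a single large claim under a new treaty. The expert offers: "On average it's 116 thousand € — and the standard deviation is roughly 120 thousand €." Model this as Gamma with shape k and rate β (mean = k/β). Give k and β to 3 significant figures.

For Gamma(k, rate β): mean = k/β, variance = k/β², so CV = 1/√k.
CV = SD/mean = 120/116 = 1.034, hence k = 1/CV² = 0.934.
Then β = k/mean = 0.934/116 = 0.00806.

k ≈ 0.934, β ≈ 0.00806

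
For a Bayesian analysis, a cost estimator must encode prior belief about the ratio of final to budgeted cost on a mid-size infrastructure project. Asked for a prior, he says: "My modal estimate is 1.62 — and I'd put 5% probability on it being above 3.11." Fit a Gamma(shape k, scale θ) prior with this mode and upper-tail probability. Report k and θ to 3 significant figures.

k ≈ 7.53, θ ≈ 0.248

Gamma(k,θ) with k>1 has mode (k−1)θ, so θ = 1.62/(k−1).
Need P(X < 3.11) = 0.95 with θ tied to k this way. Start at k = 2, θ = 1.62: P(X<3.11) ≈ 0.572.
Too low — raise k to concentrate. Iterating converges to k ≈ 7.53.
Then θ = 1.62/(7.53−1) ≈ 0.248.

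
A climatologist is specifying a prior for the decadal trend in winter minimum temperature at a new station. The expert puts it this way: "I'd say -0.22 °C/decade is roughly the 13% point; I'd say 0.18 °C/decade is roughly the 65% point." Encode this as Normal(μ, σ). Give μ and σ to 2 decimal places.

The p-quantile of Normal(μ,σ) is μ + z_p·σ, with z_{0.13} = -1.126 and z_{0.65} = 0.3853.
Eliminate σ: μ = (z₂·x₁ − z₁·x₂)/(z₂ − z₁) = (0.3853·-0.22 − (-1.126)·0.18)/1.512 = 0.08.
Then σ = (x₂ − x₁)/(z₂ − z₁) = (0.18 − -0.22)/1.512 = 0.26.

μ = 0.08, σ = 0.26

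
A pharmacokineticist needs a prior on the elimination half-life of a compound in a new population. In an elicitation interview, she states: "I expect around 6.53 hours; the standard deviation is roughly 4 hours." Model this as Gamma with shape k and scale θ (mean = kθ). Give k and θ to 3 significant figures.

k ≈ 2.67, θ ≈ 2.45

For Gamma(k, scale θ): mean = kθ, variance = kθ², so CV = 1/√k.
CV = SD/mean = 4/6.53 = 0.6126, hence k = 1/CV² = 2.67.
Then θ = mean/k = 6.53/2.67 = 2.45.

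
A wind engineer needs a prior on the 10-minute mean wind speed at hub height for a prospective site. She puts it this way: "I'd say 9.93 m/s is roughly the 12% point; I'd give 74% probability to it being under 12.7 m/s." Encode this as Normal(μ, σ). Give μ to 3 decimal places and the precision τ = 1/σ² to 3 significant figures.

The p-quantile of Normal(μ,σ) is μ + z_p·σ, with z_{0.12} = -1.175 and z_{0.74} = 0.6433.
Eliminate σ: μ = (z₂·x₁ − z₁·x₂)/(z₂ − z₁) = (0.6433·9.93 − (-1.175)·12.7)/1.818 = 11.720.
Then σ = (x₂ − x₁)/(z₂ − z₁) = (12.7 − 9.93)/1.818 = 1.523.
Precision τ = 1/σ² = 1/1.523² = 0.431.

μ = 11.720, τ = 0.431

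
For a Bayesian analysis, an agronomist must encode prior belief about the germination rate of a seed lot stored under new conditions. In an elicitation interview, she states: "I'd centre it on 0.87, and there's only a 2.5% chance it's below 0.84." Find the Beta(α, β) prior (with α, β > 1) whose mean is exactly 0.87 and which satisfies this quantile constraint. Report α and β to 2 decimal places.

α ≈ 457.91, β ≈ 68.42

With mean 0.87 fixed, write α = 0.87s, β = 0.13s where s = α+β.
Need P(θ < 0.84) = 0.025 under Beta(0.87s, 0.13s). Normal approximation: (q−m)/√(m(1−m)/s) ≈ z_{0.025} = -1.96, so s ≈ 0.87·0.13·(-1.96)²/(0.84−0.87)² = 482.7.
At s = 482.7: P(θ<0.84) ≈ 0.030. Adjusting to match 0.025 gives s ≈ 526.33.
So α = 0.87·526.33 ≈ 457.91, β = 0.13·526.33 ≈ 68.42.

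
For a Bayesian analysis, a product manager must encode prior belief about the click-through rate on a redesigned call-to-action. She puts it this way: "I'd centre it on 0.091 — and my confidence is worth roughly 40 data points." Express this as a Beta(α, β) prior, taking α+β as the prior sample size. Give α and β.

Under the effective-sample-size interpretation, Beta(α, β) has prior mean α/(α+β) and prior sample size α+β.
So α+β = 40 and α/(α+β) = 0.091, giving α = 0.091·40 = 3.64 and β = 40 − 3.64 = 36.36.

α = 3.64, β = 36.36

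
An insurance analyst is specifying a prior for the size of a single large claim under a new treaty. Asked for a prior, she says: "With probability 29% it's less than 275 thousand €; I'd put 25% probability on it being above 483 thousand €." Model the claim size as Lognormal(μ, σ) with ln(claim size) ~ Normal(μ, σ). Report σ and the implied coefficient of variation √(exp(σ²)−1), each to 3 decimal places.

σ ≈ 0.459, CV ≈ 0.484

If T ~ Lognormal(μ,σ) then ln T ~ Normal(μ,σ), so the p-quantile of ln T is μ + z_p·σ.
ln(275) = 5.617 and ln(483) = 6.18; z_{0.29} = -0.5534, z_{0.75} = 0.6745.
σ = (6.18 − 5.617)/(0.6745 − (-0.5534)) = 0.459.
μ = 5.617 − (-0.5534)·0.459 = 5.871.
CV = √(exp(σ²)−1) = √(exp(0.2104)−1) = 0.484.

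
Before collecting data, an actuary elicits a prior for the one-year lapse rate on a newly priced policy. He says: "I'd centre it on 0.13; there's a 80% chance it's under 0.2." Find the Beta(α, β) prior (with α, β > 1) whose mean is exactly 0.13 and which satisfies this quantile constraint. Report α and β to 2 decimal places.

With mean 0.13 fixed, write α = 0.13s, β = 0.87s where s = α+β.
Need P(θ < 0.2) = 0.8 under Beta(0.13s, 0.87s). Normal approximation: (q−m)/√(m(1−m)/s) ≈ z_{0.8} = 0.842, so s ≈ 0.13·0.87·(0.842)²/(0.2−0.13)² = 16.3.
At s = 16.3: P(θ<0.2) ≈ 0.819. Adjusting to match 0.8 gives s ≈ 12.44.
So α = 0.13·12.44 ≈ 1.62, β = 0.87·12.44 ≈ 10.82.

α ≈ 1.62, β ≈ 10.82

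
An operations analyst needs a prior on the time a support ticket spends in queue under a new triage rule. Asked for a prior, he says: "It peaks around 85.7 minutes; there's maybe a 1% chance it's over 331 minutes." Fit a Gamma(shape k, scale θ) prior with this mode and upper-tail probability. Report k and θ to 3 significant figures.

k ≈ 3.31, θ ≈ 37.1

Gamma(k,θ) with k>1 has mode (k−1)θ, so θ = 85.7/(k−1).
Need P(X < 331) = 0.99 with θ tied to k this way. Start at k = 2, θ = 85.7: P(X<331) ≈ 0.898.
Too low — raise k to concentrate. Iterating converges to k ≈ 3.31.
Then θ = 85.7/(3.31−1) ≈ 37.1.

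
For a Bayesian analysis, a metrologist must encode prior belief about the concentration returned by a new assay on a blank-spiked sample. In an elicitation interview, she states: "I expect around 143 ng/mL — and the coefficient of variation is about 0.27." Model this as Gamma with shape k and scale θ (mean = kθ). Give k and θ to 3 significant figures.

k ≈ 13.7, θ ≈ 10.4

For Gamma(k, scale θ): mean = kθ, variance = kθ², so CV = 1/√k.
CV = 0.27, hence k = 1/CV² = 13.7.
Then θ = mean/k = 143/13.7 = 10.4.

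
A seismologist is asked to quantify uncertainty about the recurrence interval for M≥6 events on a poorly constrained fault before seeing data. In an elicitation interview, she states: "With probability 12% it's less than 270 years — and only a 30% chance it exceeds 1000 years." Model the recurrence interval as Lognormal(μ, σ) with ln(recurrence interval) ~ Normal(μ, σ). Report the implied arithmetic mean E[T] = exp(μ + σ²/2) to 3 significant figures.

If T ~ Lognormal(μ,σ) then ln T ~ Normal(μ,σ), so the p-quantile of ln T is μ + z_p·σ.
ln(270) = 5.598 and ln(1000) = 6.908; z_{0.12} = -1.175, z_{0.7} = 0.5244.
σ = (6.908 − 5.598)/(0.5244 − (-1.175)) = 0.770.
μ = 5.598 − (-1.175)·0.770 = 6.504.
E[T] = exp(μ + σ²/2) = exp(6.504 + 0.2968) = 898 years.

E[T] ≈ 898 years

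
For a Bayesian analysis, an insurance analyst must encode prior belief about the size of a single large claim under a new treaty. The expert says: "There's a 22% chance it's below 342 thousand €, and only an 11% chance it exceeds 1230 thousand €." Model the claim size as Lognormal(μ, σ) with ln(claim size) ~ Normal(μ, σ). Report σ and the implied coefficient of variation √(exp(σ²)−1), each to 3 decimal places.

If T ~ Lognormal(μ,σ) then ln T ~ Normal(μ,σ), so the p-quantile of ln T is μ + z_p·σ.
ln(342) = 5.835 and ln(1230) = 7.115; z_{0.22} = -0.7722, z_{0.89} = 1.227.
σ = (7.115 − 5.835)/(1.227 − (-0.7722)) = 0.640.
μ = 5.835 − (-0.7722)·0.640 = 6.329.
CV = √(exp(σ²)−1) = √(exp(0.4101)−1) = 0.712.

σ ≈ 0.640, CV ≈ 0.712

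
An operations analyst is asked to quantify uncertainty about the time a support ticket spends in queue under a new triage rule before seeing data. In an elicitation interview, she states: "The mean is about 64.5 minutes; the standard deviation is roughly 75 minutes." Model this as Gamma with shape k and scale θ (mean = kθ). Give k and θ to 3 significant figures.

k ≈ 0.74, θ ≈ 87.2

For Gamma(k, scale θ): mean = kθ, variance = kθ², so CV = 1/√k.
CV = SD/mean = 75/64.5 = 1.163, hence k = 1/CV² = 0.74.
Then θ = mean/k = 64.5/0.74 = 87.2.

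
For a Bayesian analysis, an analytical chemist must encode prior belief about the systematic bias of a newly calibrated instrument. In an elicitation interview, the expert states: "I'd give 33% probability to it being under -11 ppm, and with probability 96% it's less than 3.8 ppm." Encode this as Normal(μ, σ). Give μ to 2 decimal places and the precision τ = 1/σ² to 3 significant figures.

For Normal(μ,σ), the p-quantile is μ + z_p·σ. Here z_{0.33} = -0.4399, z_{0.96} = 1.751.
So -11 = μ − 0.4399σ and 3.8 = μ + 1.751σ.
Subtracting: σ = (3.8 − -11)/(1.751 − (-0.4399)) = 6.76.
Then μ = -11 − (-0.4399)·6.76 = -8.03.
Precision τ = 1/σ² = 1/6.756² = 0.0219.

μ = -8.03, τ = 0.0219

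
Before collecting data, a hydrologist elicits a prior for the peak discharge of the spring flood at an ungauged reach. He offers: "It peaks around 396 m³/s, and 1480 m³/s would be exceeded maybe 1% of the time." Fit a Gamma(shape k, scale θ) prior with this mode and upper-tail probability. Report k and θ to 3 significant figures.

k ≈ 3.45, θ ≈ 162

Gamma(k,θ) with k>1 has mode (k−1)θ, so θ = 396/(k−1).
Need P(X < 1480) = 0.99 with θ tied to k this way. Start at k = 2, θ = 396: P(X<1480) ≈ 0.887.
Too low — raise k to concentrate. Iterating converges to k ≈ 3.45.
Then θ = 396/(3.45−1) ≈ 162.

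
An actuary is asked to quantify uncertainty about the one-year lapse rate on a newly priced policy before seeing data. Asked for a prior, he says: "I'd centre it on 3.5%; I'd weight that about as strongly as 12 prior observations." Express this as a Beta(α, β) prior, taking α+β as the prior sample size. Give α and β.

α = 0.42, β = 11.58

Under the effective-sample-size interpretation, Beta(α, β) has prior mean α/(α+β) and prior sample size α+β.
So α+β = 12 and α/(α+β) = 0.035, giving α = 0.035·12 = 0.42 and β = 12 − 0.42 = 11.58.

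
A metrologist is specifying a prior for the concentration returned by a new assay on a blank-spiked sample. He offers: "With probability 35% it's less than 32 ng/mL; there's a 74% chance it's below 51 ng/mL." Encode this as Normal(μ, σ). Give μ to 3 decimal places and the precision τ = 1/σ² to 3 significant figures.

The p-quantile of Normal(μ,σ) is μ + z_p·σ, with z_{0.35} = -0.3853 and z_{0.74} = 0.6433.
Eliminate σ: μ = (z₂·x₁ − z₁·x₂)/(z₂ − z₁) = (0.6433·32 − (-0.3853)·51)/1.029 = 39.117.
Then σ = (x₂ − x₁)/(z₂ − z₁) = (51 − 32)/1.029 = 18.471.
Precision τ = 1/σ² = 1/18.47² = 0.00293.

μ = 39.117, τ = 0.00293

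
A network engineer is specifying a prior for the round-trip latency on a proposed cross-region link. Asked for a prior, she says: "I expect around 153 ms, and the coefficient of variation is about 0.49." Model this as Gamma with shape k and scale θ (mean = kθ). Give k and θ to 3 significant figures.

k ≈ 4.16, θ ≈ 36.7

For Gamma(k, scale θ): mean = kθ, variance = kθ², so CV = 1/√k.
CV = 0.49, hence k = 1/CV² = 4.16.
Then θ = mean/k = 153/4.16 = 36.7.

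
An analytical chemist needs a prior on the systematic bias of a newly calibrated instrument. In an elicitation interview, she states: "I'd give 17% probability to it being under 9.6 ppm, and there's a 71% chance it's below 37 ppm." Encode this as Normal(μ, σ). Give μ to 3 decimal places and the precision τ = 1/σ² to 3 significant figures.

The p-quantile of Normal(μ,σ) is μ + z_p·σ, with z_{0.17} = -0.9542 and z_{0.71} = 0.5534.
Eliminate σ: μ = (z₂·x₁ − z₁·x₂)/(z₂ − z₁) = (0.5534·9.6 − (-0.9542)·37)/1.508 = 26.942.
Then σ = (x₂ − x₁)/(z₂ − z₁) = (37 − 9.6)/1.508 = 18.175.
Precision τ = 1/σ² = 1/18.18² = 0.00303.

μ = 26.942, τ = 0.00303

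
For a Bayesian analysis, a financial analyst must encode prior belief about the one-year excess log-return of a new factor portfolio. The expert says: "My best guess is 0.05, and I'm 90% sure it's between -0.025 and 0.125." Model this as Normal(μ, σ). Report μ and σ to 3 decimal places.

μ = 0.050, σ = 0.046

A symmetric 90% interval runs μ ± z·σ with z = 1.645.
Half-width = 0.075, so σ = 0.075/1.645 = 0.046.
μ is the stated best guess, 0.050.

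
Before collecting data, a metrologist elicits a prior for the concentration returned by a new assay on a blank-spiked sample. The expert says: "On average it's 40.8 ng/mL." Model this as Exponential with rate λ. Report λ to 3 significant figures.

λ ≈ 0.0245

Exponential mean = 1/λ, so λ = 1/40.8 = 0.0245.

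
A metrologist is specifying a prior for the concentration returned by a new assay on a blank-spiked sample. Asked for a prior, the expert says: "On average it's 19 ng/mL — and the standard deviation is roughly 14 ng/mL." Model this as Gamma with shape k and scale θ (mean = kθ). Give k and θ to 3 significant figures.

For Gamma(k, scale θ): mean = kθ, variance = kθ², so CV = 1/√k.
CV = SD/mean = 14/19 = 0.7368, hence k = 1/CV² = 1.84.
Then θ = mean/k = 19/1.84 = 10.3.

k ≈ 1.84, θ ≈ 10.3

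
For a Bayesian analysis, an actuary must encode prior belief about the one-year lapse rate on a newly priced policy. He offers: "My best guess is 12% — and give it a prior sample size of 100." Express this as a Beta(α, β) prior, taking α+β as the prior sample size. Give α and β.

Under the effective-sample-size interpretation, Beta(α, β) has prior mean α/(α+β) and prior sample size α+β.
So α+β = 100 and α/(α+β) = 0.12, giving α = 0.12·100 = 12 and β = 100 − 12 = 88.

α = 12, β = 88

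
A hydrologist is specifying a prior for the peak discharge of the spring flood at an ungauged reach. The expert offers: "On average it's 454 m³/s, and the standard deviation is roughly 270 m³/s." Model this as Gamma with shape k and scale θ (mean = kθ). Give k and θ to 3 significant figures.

For Gamma(k, scale θ): mean = kθ, variance = kθ², so CV = 1/√k.
CV = SD/mean = 270/454 = 0.5947, hence k = 1/CV² = 2.83.
Then θ = mean/k = 454/2.83 = 161.

k ≈ 2.83, θ ≈ 161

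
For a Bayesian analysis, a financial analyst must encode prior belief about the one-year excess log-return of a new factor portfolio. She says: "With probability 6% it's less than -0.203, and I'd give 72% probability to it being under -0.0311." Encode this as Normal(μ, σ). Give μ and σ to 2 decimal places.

The p-quantile of Normal(μ,σ) is μ + z_p·σ, with z_{0.06} = -1.555 and z_{0.72} = 0.5828.
Eliminate σ: μ = (z₂·x₁ − z₁·x₂)/(z₂ − z₁) = (0.5828·-0.203 − (-1.555)·-0.0311)/2.138 = -0.08.
Then σ = (x₂ − x₁)/(z₂ − z₁) = (-0.0311 − -0.203)/2.138 = 0.08.

μ = -0.08, σ = 0.08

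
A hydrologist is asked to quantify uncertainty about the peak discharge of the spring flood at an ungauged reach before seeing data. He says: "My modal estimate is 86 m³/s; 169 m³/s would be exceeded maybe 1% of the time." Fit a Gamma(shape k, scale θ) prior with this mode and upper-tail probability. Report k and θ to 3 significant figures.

Gamma(k,θ) with k>1 has mode (k−1)θ, so θ = 86/(k−1).
Need P(X < 169) = 0.99 with θ tied to k this way. Start at k = 2, θ = 86: P(X<169) ≈ 0.584.
Too low — raise k to concentrate. Iterating converges to k ≈ 11.8.
Then θ = 86/(11.8−1) ≈ 7.96.

k ≈ 11.8, θ ≈ 7.96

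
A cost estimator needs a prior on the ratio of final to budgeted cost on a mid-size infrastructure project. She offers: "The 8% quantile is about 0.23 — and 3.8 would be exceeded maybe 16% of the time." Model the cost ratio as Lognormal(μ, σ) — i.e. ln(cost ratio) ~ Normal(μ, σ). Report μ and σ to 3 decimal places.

μ ≈ 0.173, σ ≈ 1.169

If T ~ Lognormal(μ,σ) then ln T ~ Normal(μ,σ), so the p-quantile of ln T is μ + z_p·σ.
ln(0.23) = -1.47 and ln(3.8) = 1.335; z_{0.08} = -1.405, z_{0.84} = 0.9945.
σ = (1.335 − -1.47)/(0.9945 − (-1.405)) = 1.169.
μ = -1.47 − (-1.405)·1.169 = 0.173.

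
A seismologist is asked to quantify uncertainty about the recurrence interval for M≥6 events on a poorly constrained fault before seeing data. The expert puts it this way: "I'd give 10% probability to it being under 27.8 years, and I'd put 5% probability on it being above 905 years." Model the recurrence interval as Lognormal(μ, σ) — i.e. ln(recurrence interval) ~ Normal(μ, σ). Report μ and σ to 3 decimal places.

μ ≈ 4.850, σ ≈ 1.190

If T ~ Lognormal(μ,σ) then ln T ~ Normal(μ,σ), so the p-quantile of ln T is μ + z_p·σ.
ln(27.8) = 3.325 and ln(905) = 6.808; z_{0.1} = -1.282, z_{0.95} = 1.645.
σ = (6.808 − 3.325)/(1.645 − (-1.282)) = 1.190.
μ = 3.325 − (-1.282)·1.190 = 4.850.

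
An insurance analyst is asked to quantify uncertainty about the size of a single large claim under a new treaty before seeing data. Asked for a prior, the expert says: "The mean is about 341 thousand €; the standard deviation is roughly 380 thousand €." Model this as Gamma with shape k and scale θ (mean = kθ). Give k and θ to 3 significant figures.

For Gamma(k, scale θ): mean = kθ, variance = kθ², so CV = 1/√k.
CV = SD/mean = 380/341 = 1.114, hence k = 1/CV² = 0.805.
Then θ = mean/k = 341/0.805 = 423.

k ≈ 0.805, θ ≈ 423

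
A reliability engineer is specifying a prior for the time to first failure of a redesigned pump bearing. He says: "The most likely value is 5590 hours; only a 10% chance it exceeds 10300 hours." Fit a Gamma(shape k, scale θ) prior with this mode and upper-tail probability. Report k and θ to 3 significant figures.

k ≈ 6.11, θ ≈ 1090

Gamma(k,θ) with k>1 has mode (k−1)θ, so θ = 5590/(k−1).
Need P(X < 10300) = 0.9 with θ tied to k this way. Start at k = 2, θ = 5590: P(X<10300) ≈ 0.550.
Too low — raise k to concentrate. Iterating converges to k ≈ 6.11.
Then θ = 5590/(6.11−1) ≈ 1090.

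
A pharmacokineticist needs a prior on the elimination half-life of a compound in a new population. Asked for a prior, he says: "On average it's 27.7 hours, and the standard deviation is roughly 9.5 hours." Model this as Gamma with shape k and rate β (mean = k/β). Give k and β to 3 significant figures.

k ≈ 8.5, β ≈ 0.307

For Gamma(k, rate β): mean = k/β, variance = k/β², so CV = 1/√k.
CV = SD/mean = 9.5/27.7 = 0.343, hence k = 1/CV² = 8.5.
Then β = k/mean = 8.5/27.7 = 0.307.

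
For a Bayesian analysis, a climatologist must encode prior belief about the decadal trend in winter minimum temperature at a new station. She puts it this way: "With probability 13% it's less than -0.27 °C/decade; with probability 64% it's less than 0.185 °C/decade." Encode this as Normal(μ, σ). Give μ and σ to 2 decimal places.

The p-quantile of Normal(μ,σ) is μ + z_p·σ, with z_{0.13} = -1.126 and z_{0.64} = 0.3585.
Eliminate σ: μ = (z₂·x₁ − z₁·x₂)/(z₂ − z₁) = (0.3585·-0.27 − (-1.126)·0.185)/1.485 = 0.08.
Then σ = (x₂ − x₁)/(z₂ − z₁) = (0.185 − -0.27)/1.485 = 0.31.

μ = 0.08, σ = 0.31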